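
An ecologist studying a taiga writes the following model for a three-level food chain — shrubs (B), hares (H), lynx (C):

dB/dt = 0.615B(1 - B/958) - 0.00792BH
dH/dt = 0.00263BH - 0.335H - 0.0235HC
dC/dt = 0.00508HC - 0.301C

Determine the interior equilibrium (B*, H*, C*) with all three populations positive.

B* ≈ 227, H* ≈ 59.3, C* ≈ 11.1

From dC/dt = 0: 0.00508H* = 0.301, so H* = 59.3.
From dB/dt = 0: 0.615(1 - B*/958) = 0.00792·59.3, giving B* = 958·(1 - 0.763) = 227.
From dH/dt = 0: 0.00263·227 - 0.335 = 0.0235C*, so C* = 0.262/0.0235 = 11.1.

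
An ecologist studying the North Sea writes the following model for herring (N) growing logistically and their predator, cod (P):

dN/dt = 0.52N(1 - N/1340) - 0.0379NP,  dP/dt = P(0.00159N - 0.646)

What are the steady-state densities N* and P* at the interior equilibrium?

From dP/dt = 0 with P > 0: 0.00159N* = 0.646, so N* = 406.
Substitute into dN/dt = 0: 0.52(1 - 406/1340) = 0.0379P*.
The bracket is 0.697, giving P* = 0.362/0.0379 = 9.56.

N* ≈ 406, P* ≈ 9.56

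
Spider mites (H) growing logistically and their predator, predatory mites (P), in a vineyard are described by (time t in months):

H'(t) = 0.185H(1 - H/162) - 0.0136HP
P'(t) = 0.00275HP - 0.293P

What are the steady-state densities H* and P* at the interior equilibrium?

H* ≈ 107, P* ≈ 4.66

From dP/dt = 0 with P > 0: 0.00275H* = 0.293, so H* = 107.
Substitute into dH/dt = 0: 0.185(1 - 107/162) = 0.0136P*.
The bracket is 0.342, giving P* = 0.0633/0.0136 = 4.66.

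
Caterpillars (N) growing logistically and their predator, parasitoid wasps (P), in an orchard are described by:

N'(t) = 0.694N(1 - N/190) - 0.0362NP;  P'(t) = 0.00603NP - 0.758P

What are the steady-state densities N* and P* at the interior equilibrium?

From dP/dt = 0 with P > 0: 0.00603N* = 0.758, so N* = 126.
Substitute into dN/dt = 0: 0.694(1 - 126/190) = 0.0362P*.
The bracket is 0.338, giving P* = 0.235/0.0362 = 6.49.

N* ≈ 126, P* ≈ 6.49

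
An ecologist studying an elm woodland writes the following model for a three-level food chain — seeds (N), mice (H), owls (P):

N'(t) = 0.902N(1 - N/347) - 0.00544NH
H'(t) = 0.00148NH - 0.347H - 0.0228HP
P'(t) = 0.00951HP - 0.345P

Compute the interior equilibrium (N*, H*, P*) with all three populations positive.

N* ≈ 271, H* ≈ 36.3, P* ≈ 2.38

From dP/dt = 0: 0.00951H* = 0.345, so H* = 36.3.
From dN/dt = 0: 0.902(1 - N*/347) = 0.00544·36.3, giving N* = 347·(1 - 0.219) = 271.
From dH/dt = 0: 0.00148·271 - 0.347 = 0.0228P*, so P* = 0.0542/0.0228 = 2.38.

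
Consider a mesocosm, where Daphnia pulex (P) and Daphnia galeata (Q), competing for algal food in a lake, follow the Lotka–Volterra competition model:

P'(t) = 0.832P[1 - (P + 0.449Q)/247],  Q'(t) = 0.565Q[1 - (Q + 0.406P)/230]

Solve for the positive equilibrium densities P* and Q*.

Setting both brackets to zero gives the nullclines P + 0.449Q = 247 and 0.406P + Q = 230.
Substituting Q = 230 - 0.406P into the first: P(1 - 0.449·0.406) = 247 - 0.449·230.
So P* = 144/0.818 = 176, and then Q* = 230 - 0.406·176 = 159.

P* ≈ 176, Q* ≈ 159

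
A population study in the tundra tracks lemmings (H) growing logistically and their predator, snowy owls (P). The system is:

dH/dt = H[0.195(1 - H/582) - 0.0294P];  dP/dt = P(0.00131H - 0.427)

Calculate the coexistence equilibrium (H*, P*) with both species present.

From dP/dt = 0 with P > 0: 0.00131H* = 0.427, so H* = 326.
Substitute into dH/dt = 0: 0.195(1 - 326/582) = 0.0294P*.
The bracket is 0.44, giving P* = 0.0858/0.0294 = 2.92.

H* ≈ 326, P* ≈ 2.92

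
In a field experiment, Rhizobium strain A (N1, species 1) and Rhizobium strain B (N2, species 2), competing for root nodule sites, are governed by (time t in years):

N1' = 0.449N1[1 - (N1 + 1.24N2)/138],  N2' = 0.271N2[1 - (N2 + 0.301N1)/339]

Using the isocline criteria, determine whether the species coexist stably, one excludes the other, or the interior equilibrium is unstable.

Compare the nullcline intercepts: K1/α12 = 138/1.24 = 111 < K2 = 339; K2/α21 = 339/0.301 = 1130 > K1 = 138.
Since the inequalities point opposite ways, species 2 can invade but species 1 cannot.

species 2 excludes species 1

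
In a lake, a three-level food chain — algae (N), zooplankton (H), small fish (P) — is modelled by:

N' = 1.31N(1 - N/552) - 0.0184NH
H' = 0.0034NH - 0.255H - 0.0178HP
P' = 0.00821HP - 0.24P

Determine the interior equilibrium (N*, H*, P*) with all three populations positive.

N* ≈ 325, H* ≈ 29.2, P* ≈ 47.8

From dP/dt = 0: 0.00821H* = 0.24, so H* = 29.2.
From dN/dt = 0: 1.31(1 - N*/552) = 0.0184·29.2, giving N* = 552·(1 - 0.411) = 325.
From dH/dt = 0: 0.0034·325 - 0.255 = 0.0178P*, so P* = 0.851/0.0178 = 47.8.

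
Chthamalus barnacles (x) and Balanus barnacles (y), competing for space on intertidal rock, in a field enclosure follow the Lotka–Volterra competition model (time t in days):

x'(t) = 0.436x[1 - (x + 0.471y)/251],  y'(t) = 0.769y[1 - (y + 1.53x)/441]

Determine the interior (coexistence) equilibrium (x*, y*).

x* ≈ 155, y* ≈ 204

Setting both brackets to zero gives the nullclines x + 0.471y = 251 and 1.53x + y = 441.
Substituting y = 441 - 1.53x into the first: x(1 - 0.471·1.53) = 251 - 0.471·441.
So x* = 43.3/0.279 = 155, and then y* = 441 - 1.53·155 = 204.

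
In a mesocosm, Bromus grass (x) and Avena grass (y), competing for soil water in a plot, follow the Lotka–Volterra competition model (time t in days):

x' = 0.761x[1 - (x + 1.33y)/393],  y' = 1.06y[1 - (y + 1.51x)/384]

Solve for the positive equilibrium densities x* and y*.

x* ≈ 117, y* ≈ 208

Setting both brackets to zero gives the nullclines x + 1.33y = 393 and 1.51x + y = 384.
Substituting y = 384 - 1.51x into the first: x(1 - 1.33·1.51) = 393 - 1.33·384.
So x* = -118/-1.01 = 117, and then y* = 384 - 1.51·117 = 208.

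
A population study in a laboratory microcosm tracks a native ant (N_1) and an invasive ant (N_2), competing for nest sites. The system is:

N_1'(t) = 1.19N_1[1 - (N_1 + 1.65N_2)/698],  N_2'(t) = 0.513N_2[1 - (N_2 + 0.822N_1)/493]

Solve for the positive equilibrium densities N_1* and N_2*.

Setting both brackets to zero gives the nullclines N_1 + 1.65N_2 = 698 and 0.822N_1 + N_2 = 493.
Substituting N_2 = 493 - 0.822N_1 into the first: N_1(1 - 1.65·0.822) = 698 - 1.65·493.
So N_1* = -115/-0.356 = 324, and then N_2* = 493 - 0.822·324 = 227.

N_1* ≈ 324, N_2* ≈ 227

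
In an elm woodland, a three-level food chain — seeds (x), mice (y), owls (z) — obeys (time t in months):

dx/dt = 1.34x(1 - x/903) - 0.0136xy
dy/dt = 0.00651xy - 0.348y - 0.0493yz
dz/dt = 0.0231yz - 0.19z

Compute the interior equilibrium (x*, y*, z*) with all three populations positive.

x* ≈ 828, y* ≈ 8.23, z* ≈ 102

From dz/dt = 0: 0.0231y* = 0.19, so y* = 8.23.
From dx/dt = 0: 1.34(1 - x*/903) = 0.0136·8.23, giving x* = 903·(1 - 0.0835) = 828.
From dy/dt = 0: 0.00651·828 - 0.348 = 0.0493z*, so z* = 5.04/0.0493 = 102.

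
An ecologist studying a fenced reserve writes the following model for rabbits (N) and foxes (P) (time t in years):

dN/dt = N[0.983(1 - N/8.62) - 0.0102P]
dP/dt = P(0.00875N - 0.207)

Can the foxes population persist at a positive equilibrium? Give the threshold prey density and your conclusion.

The predator equation gives dP/dt > 0 only when N > 0.207/0.00875 = 23.7.
Without the predator, N → K = 8.62. Since 8.62 < 23.7, the predator cannot invade.

Threshold N = 23.7; K < 23.7, so no, the predator goes extinct.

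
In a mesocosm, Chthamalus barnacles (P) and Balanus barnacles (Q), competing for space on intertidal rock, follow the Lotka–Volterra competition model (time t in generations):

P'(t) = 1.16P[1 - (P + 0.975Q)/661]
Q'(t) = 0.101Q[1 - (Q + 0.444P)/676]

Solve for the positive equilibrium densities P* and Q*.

P* ≈ 3.35, Q* ≈ 675

Setting both brackets to zero gives the nullclines P + 0.975Q = 661 and 0.444P + Q = 676.
Substituting Q = 676 - 0.444P into the first: P(1 - 0.975·0.444) = 661 - 0.975·676.
So P* = 1.9/0.567 = 3.35, and then Q* = 676 - 0.444·3.35 = 675.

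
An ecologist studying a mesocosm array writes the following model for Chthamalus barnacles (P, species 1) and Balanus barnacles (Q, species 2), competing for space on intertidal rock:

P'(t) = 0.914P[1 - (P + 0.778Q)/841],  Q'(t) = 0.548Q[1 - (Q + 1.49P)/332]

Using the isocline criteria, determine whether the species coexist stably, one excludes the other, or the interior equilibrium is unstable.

species 1 excludes species 2

Compare the nullcline intercepts: K1/α12 = 841/0.778 = 1080 > K2 = 332; K2/α21 = 332/1.49 = 223 < K1 = 841.
Since the inequalities point opposite ways, species 1 can invade but species 2 cannot.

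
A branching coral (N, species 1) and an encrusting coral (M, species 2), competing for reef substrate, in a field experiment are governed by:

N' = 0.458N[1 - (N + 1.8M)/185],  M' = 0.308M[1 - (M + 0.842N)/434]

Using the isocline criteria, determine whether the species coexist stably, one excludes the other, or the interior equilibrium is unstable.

Compare the nullcline intercepts: K1/α12 = 185/1.8 = 103 < K2 = 434; K2/α21 = 434/0.842 = 515 > K1 = 185.
Since the inequalities point opposite ways, species 2 can invade but species 1 cannot.

species 2 excludes species 1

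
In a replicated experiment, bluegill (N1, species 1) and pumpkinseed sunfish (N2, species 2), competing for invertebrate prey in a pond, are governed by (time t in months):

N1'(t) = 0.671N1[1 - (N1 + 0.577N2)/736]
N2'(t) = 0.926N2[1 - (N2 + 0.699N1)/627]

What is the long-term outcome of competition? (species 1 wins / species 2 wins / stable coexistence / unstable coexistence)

Compare the nullcline intercepts: K1/α12 = 736/0.577 = 1280 > K2 = 627; K2/α21 = 627/0.699 = 897 > K1 = 736.
Since both inequalities hold, each species can invade when rare, so the interior equilibrium is stable.

stable coexistence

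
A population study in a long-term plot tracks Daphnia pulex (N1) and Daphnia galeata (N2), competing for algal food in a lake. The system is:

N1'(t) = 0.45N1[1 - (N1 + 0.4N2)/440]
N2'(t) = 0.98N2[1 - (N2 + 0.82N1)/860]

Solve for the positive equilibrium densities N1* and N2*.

N1* ≈ 143, N2* ≈ 743

Setting both brackets to zero gives the nullclines N1 + 0.4N2 = 440 and 0.82N1 + N2 = 860.
Substituting N2 = 860 - 0.82N1 into the first: N1(1 - 0.4·0.82) = 440 - 0.4·860.
So N1* = 96/0.672 = 143, and then N2* = 860 - 0.82·143 = 743.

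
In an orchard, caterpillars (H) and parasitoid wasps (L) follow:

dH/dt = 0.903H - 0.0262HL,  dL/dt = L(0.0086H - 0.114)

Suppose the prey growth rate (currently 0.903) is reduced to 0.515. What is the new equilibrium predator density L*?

At the interior fixed point, setting dH/dt = 0 with H > 0 fixes L* = (prey growth rate)/(HL coefficient) — independent of the other coefficients.
With the change, L* = 0.515/0.0262 = 19.7; it falls from 34.5.

L* ≈ 19.7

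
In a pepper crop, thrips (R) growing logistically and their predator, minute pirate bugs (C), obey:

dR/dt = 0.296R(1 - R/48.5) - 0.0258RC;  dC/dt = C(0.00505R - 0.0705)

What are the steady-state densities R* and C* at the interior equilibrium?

R* ≈ 14, C* ≈ 8.17

From dC/dt = 0 with C > 0: 0.00505R* = 0.0705, so R* = 14.
Substitute into dR/dt = 0: 0.296(1 - 14/48.5) = 0.0258C*.
The bracket is 0.712, giving C* = 0.211/0.0258 = 8.17.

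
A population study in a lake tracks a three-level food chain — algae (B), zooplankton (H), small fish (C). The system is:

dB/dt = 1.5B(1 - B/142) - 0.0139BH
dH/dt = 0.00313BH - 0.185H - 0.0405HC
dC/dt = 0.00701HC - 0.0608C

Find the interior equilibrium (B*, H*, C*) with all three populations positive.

From dC/dt = 0: 0.00701H* = 0.0608, so H* = 8.67.
From dB/dt = 0: 1.5(1 - B*/142) = 0.0139·8.67, giving B* = 142·(1 - 0.0804) = 131.
From dH/dt = 0: 0.00313·131 - 0.185 = 0.0405C*, so C* = 0.224/0.0405 = 5.52.

B* ≈ 131, H* ≈ 8.67, C* ≈ 5.52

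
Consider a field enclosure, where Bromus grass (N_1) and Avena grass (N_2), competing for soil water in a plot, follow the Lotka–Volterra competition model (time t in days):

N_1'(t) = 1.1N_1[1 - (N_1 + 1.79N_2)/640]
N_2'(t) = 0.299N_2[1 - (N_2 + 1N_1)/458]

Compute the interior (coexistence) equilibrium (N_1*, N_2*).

Setting both brackets to zero gives the nullclines N_1 + 1.79N_2 = 640 and 1N_1 + N_2 = 458.
Substituting N_2 = 458 - 1N_1 into the first: N_1(1 - 1.79·1) = 640 - 1.79·458.
So N_1* = -180/-0.79 = 228, and then N_2* = 458 - 1·228 = 230.

N_1* ≈ 228, N_2* ≈ 230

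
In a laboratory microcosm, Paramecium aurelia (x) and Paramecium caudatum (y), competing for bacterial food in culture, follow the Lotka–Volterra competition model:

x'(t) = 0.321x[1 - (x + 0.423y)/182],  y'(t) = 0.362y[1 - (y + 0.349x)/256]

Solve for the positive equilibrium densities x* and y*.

Setting both brackets to zero gives the nullclines x + 0.423y = 182 and 0.349x + y = 256.
Substituting y = 256 - 0.349x into the first: x(1 - 0.423·0.349) = 182 - 0.423·256.
So x* = 73.7/0.852 = 86.5, and then y* = 256 - 0.349·86.5 = 226.

x* ≈ 86.5, y* ≈ 226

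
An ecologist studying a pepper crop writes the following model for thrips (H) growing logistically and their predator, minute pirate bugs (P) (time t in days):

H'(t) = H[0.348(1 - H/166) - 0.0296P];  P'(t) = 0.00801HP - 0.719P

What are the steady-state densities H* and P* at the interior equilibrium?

H* ≈ 89.8, P* ≈ 5.4

From dP/dt = 0 with P > 0: 0.00801H* = 0.719, so H* = 89.8.
Substitute into dH/dt = 0: 0.348(1 - 89.8/166) = 0.0296P*.
The bracket is 0.459, giving P* = 0.16/0.0296 = 5.4.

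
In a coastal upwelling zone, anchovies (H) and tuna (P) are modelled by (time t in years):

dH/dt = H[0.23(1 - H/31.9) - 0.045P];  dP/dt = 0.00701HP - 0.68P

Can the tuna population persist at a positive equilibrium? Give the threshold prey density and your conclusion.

The predator equation gives dP/dt > 0 only when H > 0.68/0.00701 = 97.
Without the predator, H → K = 31.9. Since 31.9 < 97, the predator cannot invade.

Threshold H = 97; K < 97, so no, the predator goes extinct.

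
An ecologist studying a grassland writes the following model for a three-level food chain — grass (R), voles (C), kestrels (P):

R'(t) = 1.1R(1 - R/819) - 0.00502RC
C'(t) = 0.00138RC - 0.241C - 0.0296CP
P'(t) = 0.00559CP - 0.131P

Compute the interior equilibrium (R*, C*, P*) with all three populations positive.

From dP/dt = 0: 0.00559C* = 0.131, so C* = 23.4.
From dR/dt = 0: 1.1(1 - R*/819) = 0.00502·23.4, giving R* = 819·(1 - 0.107) = 731.
From dC/dt = 0: 0.00138·731 - 0.241 = 0.0296P*, so P* = 0.768/0.0296 = 26.

R* ≈ 731, C* ≈ 23.4, P* ≈ 26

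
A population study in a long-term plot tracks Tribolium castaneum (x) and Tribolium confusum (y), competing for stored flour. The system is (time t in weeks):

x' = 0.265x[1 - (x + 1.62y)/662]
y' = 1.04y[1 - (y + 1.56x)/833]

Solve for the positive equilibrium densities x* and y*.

Setting both brackets to zero gives the nullclines x + 1.62y = 662 and 1.56x + y = 833.
Substituting y = 833 - 1.56x into the first: x(1 - 1.62·1.56) = 662 - 1.62·833.
So x* = -687/-1.53 = 450, and then y* = 833 - 1.56·450 = 131.

x* ≈ 450, y* ≈ 131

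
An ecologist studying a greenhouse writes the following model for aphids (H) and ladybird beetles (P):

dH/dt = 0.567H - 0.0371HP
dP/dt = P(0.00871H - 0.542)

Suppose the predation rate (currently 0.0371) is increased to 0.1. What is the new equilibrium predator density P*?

P* ≈ 5.67

At the interior fixed point, setting dH/dt = 0 with H > 0 fixes P* = (prey growth rate)/(HP coefficient) — independent of the other coefficients.
With the change, P* = 0.567/0.1 = 5.67; it falls from 15.3.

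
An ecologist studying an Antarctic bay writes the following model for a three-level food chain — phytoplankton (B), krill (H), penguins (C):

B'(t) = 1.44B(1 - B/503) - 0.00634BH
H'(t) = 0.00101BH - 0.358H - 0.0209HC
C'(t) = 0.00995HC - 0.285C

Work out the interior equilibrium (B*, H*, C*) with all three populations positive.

B* ≈ 440, H* ≈ 28.6, C* ≈ 4.11

From dC/dt = 0: 0.00995H* = 0.285, so H* = 28.6.
From dB/dt = 0: 1.44(1 - B*/503) = 0.00634·28.6, giving B* = 503·(1 - 0.126) = 440.
From dH/dt = 0: 0.00101·440 - 0.358 = 0.0209C*, so C* = 0.086/0.0209 = 4.11.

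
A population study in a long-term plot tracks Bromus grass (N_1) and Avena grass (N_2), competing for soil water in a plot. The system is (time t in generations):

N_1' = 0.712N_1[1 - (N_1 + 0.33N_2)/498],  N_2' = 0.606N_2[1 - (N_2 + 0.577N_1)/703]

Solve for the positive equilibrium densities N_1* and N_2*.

N_1* ≈ 329, N_2* ≈ 513

Setting both brackets to zero gives the nullclines N_1 + 0.33N_2 = 498 and 0.577N_1 + N_2 = 703.
Substituting N_2 = 703 - 0.577N_1 into the first: N_1(1 - 0.33·0.577) = 498 - 0.33·703.
So N_1* = 266/0.81 = 329, and then N_2* = 703 - 0.577·329 = 513.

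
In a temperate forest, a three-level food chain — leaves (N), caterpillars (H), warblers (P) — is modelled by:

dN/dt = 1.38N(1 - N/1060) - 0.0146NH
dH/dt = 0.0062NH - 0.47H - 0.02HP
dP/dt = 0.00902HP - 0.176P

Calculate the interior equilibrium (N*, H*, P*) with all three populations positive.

From dP/dt = 0: 0.00902H* = 0.176, so H* = 19.5.
From dN/dt = 0: 1.38(1 - N*/1060) = 0.0146·19.5, giving N* = 1060·(1 - 0.206) = 841.
From dH/dt = 0: 0.0062·841 - 0.47 = 0.02P*, so P* = 4.75/0.02 = 237.

N* ≈ 841, H* ≈ 19.5, P* ≈ 237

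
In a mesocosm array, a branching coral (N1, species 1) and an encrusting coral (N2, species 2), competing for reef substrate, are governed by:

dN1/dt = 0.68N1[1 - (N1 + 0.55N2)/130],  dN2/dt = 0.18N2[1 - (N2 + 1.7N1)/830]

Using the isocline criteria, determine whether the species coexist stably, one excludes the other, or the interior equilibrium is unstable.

species 2 excludes species 1

Compare the nullcline intercepts: K1/α12 = 130/0.55 = 236 < K2 = 830; K2/α21 = 830/1.7 = 488 > K1 = 130.
Since the inequalities point opposite ways, species 2 can invade but species 1 cannot.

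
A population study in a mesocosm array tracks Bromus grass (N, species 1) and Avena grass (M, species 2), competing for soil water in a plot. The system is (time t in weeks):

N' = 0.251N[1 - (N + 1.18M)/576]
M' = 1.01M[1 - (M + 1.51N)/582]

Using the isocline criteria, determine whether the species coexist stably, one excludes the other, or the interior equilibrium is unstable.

unstable coexistence (outcome depends on initial conditions)

Compare the nullcline intercepts: K1/α12 = 576/1.18 = 488 < K2 = 582; K2/α21 = 582/1.51 = 385 < K1 = 576.
Since both are reversed, neither can invade when rare; the interior point is a saddle.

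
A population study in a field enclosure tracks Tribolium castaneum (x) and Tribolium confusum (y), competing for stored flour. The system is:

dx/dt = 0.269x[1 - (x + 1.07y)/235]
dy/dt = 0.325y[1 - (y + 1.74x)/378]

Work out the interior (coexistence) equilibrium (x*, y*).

x* ≈ 197, y* ≈ 35.9

Setting both brackets to zero gives the nullclines x + 1.07y = 235 and 1.74x + y = 378.
Substituting y = 378 - 1.74x into the first: x(1 - 1.07·1.74) = 235 - 1.07·378.
So x* = -169/-0.862 = 197, and then y* = 378 - 1.74·197 = 35.9.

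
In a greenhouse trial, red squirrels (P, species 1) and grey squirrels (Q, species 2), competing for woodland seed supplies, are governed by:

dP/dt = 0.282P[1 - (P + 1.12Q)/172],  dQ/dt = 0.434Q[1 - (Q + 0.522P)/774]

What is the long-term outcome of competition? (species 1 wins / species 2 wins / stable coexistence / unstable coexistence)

Compare the nullcline intercepts: K1/α12 = 172/1.12 = 154 < K2 = 774; K2/α21 = 774/0.522 = 1480 > K1 = 172.
Since the inequalities point opposite ways, species 2 can invade but species 1 cannot.

species 2 excludes species 1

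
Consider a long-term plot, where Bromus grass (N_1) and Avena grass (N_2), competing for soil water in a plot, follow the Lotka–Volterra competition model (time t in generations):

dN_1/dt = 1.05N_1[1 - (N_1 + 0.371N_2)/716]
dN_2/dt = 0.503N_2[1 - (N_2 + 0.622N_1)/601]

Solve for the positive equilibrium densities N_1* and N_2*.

N_1* ≈ 641, N_2* ≈ 202

Setting both brackets to zero gives the nullclines N_1 + 0.371N_2 = 716 and 0.622N_1 + N_2 = 601.
Substituting N_2 = 601 - 0.622N_1 into the first: N_1(1 - 0.371·0.622) = 716 - 0.371·601.
So N_1* = 493/0.769 = 641, and then N_2* = 601 - 0.622·641 = 202.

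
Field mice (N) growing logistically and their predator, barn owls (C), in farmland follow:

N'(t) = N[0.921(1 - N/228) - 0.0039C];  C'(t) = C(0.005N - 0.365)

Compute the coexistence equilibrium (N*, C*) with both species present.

N* ≈ 73, C* ≈ 161

From dC/dt = 0 with C > 0: 0.005N* = 0.365, so N* = 73.
Substitute into dN/dt = 0: 0.921(1 - 73/228) = 0.0039C*.
The bracket is 0.68, giving C* = 0.626/0.0039 = 161.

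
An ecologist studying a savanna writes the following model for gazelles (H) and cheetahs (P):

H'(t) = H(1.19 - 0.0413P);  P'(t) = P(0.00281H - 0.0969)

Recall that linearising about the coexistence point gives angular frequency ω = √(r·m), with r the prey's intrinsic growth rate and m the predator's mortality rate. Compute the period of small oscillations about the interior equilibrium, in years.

T ≈ 18.5 years

Here r = 1.19 and m = 0.0969, so r·m = 0.115.
ω = √0.115 = 0.34 per year, hence T = 2π/ω ≈ 18.5 years.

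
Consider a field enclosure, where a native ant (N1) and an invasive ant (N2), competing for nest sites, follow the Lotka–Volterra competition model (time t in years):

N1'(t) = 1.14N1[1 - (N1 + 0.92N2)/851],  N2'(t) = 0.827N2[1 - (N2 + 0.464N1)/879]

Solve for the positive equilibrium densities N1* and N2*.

N1* ≈ 73.8, N2* ≈ 845

Setting both brackets to zero gives the nullclines N1 + 0.92N2 = 851 and 0.464N1 + N2 = 879.
Substituting N2 = 879 - 0.464N1 into the first: N1(1 - 0.92·0.464) = 851 - 0.92·879.
So N1* = 42.3/0.573 = 73.8, and then N2* = 879 - 0.464·73.8 = 845.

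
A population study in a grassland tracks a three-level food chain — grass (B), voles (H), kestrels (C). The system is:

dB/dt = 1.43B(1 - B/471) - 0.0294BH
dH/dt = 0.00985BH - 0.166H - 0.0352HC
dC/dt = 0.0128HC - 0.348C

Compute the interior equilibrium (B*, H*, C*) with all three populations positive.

B* ≈ 208, H* ≈ 27.2, C* ≈ 53.4

From dC/dt = 0: 0.0128H* = 0.348, so H* = 27.2.
From dB/dt = 0: 1.43(1 - B*/471) = 0.0294·27.2, giving B* = 471·(1 - 0.559) = 208.
From dH/dt = 0: 0.00985·208 - 0.166 = 0.0352C*, so C* = 1.88/0.0352 = 53.4.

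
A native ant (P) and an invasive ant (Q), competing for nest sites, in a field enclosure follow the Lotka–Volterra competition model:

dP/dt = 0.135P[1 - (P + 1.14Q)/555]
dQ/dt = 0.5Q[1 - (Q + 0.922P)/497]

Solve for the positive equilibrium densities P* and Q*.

P* ≈ 227, Q* ≈ 288

Setting both brackets to zero gives the nullclines P + 1.14Q = 555 and 0.922P + Q = 497.
Substituting Q = 497 - 0.922P into the first: P(1 - 1.14·0.922) = 555 - 1.14·497.
So P* = -11.6/-0.0511 = 227, and then Q* = 497 - 0.922·227 = 288.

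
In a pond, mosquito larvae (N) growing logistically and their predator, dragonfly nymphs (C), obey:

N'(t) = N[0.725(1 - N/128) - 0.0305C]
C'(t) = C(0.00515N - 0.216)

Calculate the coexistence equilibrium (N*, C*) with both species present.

N* ≈ 41.9, C* ≈ 16

From dC/dt = 0 with C > 0: 0.00515N* = 0.216, so N* = 41.9.
Substitute into dN/dt = 0: 0.725(1 - 41.9/128) = 0.0305C*.
The bracket is 0.672, giving C* = 0.487/0.0305 = 16.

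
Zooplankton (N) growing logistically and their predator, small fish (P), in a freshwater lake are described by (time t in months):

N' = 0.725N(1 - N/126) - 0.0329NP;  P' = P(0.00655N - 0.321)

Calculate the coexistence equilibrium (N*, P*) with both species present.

N* ≈ 49, P* ≈ 13.5

From dP/dt = 0 with P > 0: 0.00655N* = 0.321, so N* = 49.
Substitute into dN/dt = 0: 0.725(1 - 49/126) = 0.0329P*.
The bracket is 0.611, giving P* = 0.443/0.0329 = 13.5.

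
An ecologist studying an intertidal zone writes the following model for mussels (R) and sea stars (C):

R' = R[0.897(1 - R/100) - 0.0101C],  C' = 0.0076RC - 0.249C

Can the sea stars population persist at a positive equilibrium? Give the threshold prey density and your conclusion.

Threshold R = 32.8; K > 32.8, so yes, the predator persists.

The predator equation gives dC/dt > 0 only when R > 0.249/0.0076 = 32.8.
Without the predator, R → K = 100. Since 100 > 32.8, the predator can invade and persist.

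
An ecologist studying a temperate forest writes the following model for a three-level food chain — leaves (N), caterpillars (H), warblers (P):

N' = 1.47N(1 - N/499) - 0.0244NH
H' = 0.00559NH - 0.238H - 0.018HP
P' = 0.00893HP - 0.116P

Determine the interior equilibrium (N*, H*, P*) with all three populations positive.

From dP/dt = 0: 0.00893H* = 0.116, so H* = 13.
From dN/dt = 0: 1.47(1 - N*/499) = 0.0244·13, giving N* = 499·(1 - 0.216) = 391.
From dH/dt = 0: 0.00559·391 - 0.238 = 0.018P*, so P* = 1.95/0.018 = 108.

N* ≈ 391, H* ≈ 13, P* ≈ 108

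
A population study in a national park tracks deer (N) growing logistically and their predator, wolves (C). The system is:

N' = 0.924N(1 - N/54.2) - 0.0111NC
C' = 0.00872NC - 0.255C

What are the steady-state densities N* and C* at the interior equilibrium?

N* ≈ 29.2, C* ≈ 38.3

From dC/dt = 0 with C > 0: 0.00872N* = 0.255, so N* = 29.2.
Substitute into dN/dt = 0: 0.924(1 - 29.2/54.2) = 0.0111C*.
The bracket is 0.46, giving C* = 0.425/0.0111 = 38.3.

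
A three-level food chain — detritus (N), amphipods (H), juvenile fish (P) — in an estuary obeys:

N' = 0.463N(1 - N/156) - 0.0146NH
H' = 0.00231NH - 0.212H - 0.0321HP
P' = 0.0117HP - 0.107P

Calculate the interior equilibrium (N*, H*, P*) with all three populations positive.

N* ≈ 111, H* ≈ 9.15, P* ≈ 1.38

From dP/dt = 0: 0.0117H* = 0.107, so H* = 9.15.
From dN/dt = 0: 0.463(1 - N*/156) = 0.0146·9.15, giving N* = 156·(1 - 0.288) = 111.
From dH/dt = 0: 0.00231·111 - 0.212 = 0.0321P*, so P* = 0.0444/0.0321 = 1.38.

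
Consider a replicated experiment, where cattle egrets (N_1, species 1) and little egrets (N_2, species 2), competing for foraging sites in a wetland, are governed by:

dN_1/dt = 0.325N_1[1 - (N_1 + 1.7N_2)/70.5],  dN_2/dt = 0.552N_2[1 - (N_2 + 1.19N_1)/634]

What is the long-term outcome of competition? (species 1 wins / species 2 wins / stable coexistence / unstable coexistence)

Compare the nullcline intercepts: K1/α12 = 70.5/1.7 = 41.5 < K2 = 634; K2/α21 = 634/1.19 = 533 > K1 = 70.5.
Since the inequalities point opposite ways, species 2 can invade but species 1 cannot.

species 2 excludes species 1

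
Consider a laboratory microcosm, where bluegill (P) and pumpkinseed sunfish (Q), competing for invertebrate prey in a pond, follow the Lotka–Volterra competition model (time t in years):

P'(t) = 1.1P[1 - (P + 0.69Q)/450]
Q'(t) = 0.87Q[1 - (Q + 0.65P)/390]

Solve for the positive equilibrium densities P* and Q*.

Setting both brackets to zero gives the nullclines P + 0.69Q = 450 and 0.65P + Q = 390.
Substituting Q = 390 - 0.65P into the first: P(1 - 0.69·0.65) = 450 - 0.69·390.
So P* = 181/0.552 = 328, and then Q* = 390 - 0.65·328 = 177.

P* ≈ 328, Q* ≈ 177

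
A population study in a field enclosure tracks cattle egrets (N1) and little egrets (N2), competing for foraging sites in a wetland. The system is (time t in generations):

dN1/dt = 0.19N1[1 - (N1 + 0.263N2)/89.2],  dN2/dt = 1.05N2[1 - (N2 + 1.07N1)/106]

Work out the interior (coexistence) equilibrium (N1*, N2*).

Setting both brackets to zero gives the nullclines N1 + 0.263N2 = 89.2 and 1.07N1 + N2 = 106.
Substituting N2 = 106 - 1.07N1 into the first: N1(1 - 0.263·1.07) = 89.2 - 0.263·106.
So N1* = 61.3/0.719 = 85.3, and then N2* = 106 - 1.07·85.3 = 14.7.

N1* ≈ 85.3, N2* ≈ 14.7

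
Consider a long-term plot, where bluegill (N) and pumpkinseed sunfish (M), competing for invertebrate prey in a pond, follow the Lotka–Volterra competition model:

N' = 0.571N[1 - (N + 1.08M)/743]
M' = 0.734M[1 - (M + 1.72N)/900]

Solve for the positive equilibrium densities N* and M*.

Setting both brackets to zero gives the nullclines N + 1.08M = 743 and 1.72N + M = 900.
Substituting M = 900 - 1.72N into the first: N(1 - 1.08·1.72) = 743 - 1.08·900.
So N* = -229/-0.858 = 267, and then M* = 900 - 1.72·267 = 441.

N* ≈ 267, M* ≈ 441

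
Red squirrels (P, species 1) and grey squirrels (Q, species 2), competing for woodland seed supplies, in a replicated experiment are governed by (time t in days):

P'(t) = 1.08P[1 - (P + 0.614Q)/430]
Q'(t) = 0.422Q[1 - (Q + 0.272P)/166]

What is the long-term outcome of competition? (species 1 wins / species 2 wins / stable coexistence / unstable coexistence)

stable coexistence

Compare the nullcline intercepts: K1/α12 = 430/0.614 = 700 > K2 = 166; K2/α21 = 166/0.272 = 610 > K1 = 430.
Since both inequalities hold, each species can invade when rare, so the interior equilibrium is stable.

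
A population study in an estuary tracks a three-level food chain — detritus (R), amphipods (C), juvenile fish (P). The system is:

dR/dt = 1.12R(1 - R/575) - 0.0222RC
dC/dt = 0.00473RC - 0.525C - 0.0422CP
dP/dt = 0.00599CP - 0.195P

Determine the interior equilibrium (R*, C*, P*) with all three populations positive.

R* ≈ 204, C* ≈ 32.6, P* ≈ 10.4

From dP/dt = 0: 0.00599C* = 0.195, so C* = 32.6.
From dR/dt = 0: 1.12(1 - R*/575) = 0.0222·32.6, giving R* = 575·(1 - 0.645) = 204.
From dC/dt = 0: 0.00473·204 - 0.525 = 0.0422P*, so P* = 0.44/0.0422 = 10.4.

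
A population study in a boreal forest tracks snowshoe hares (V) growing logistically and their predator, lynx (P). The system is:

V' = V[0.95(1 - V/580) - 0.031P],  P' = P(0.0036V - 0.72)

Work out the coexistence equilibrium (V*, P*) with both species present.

V* ≈ 200, P* ≈ 20.1

From dP/dt = 0 with P > 0: 0.0036V* = 0.72, so V* = 200.
Substitute into dV/dt = 0: 0.95(1 - 200/580) = 0.031P*.
The bracket is 0.655, giving P* = 0.622/0.031 = 20.1.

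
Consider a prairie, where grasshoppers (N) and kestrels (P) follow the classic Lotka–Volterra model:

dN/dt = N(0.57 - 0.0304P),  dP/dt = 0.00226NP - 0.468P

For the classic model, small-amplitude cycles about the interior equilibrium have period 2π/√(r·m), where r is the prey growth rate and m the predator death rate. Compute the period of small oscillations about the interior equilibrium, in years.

Here r = 0.57 and m = 0.468, so r·m = 0.267.
ω = √0.267 = 0.516 per year, hence T = 2π/ω ≈ 12.2 years.

T ≈ 12.2 years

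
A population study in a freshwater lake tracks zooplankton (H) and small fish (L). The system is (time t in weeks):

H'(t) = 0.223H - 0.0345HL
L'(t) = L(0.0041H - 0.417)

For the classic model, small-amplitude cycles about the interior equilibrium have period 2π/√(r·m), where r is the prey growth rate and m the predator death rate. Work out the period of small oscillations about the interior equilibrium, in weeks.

Here r = 0.223 and m = 0.417, so r·m = 0.093.
ω = √0.093 = 0.305 per week, hence T = 2π/ω ≈ 20.6 weeks.

T ≈ 20.6 weeks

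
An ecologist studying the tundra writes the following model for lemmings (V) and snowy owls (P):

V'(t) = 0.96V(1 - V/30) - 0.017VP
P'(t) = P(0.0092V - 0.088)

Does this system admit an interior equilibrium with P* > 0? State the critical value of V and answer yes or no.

Threshold V = 9.57; K > 9.57, so yes, the predator persists.

The predator equation gives dP/dt > 0 only when V > 0.088/0.0092 = 9.57.
Without the predator, V → K = 30. Since 30 > 9.57, the predator can invade and persist.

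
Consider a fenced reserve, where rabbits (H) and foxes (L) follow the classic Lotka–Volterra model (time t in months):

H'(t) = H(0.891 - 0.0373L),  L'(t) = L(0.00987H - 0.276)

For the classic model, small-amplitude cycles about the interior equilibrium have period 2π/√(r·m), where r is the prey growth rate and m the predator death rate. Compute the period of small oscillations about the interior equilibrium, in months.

T ≈ 12.7 months

Here r = 0.891 and m = 0.276, so r·m = 0.246.
ω = √0.246 = 0.496 per month, hence T = 2π/ω ≈ 12.7 months.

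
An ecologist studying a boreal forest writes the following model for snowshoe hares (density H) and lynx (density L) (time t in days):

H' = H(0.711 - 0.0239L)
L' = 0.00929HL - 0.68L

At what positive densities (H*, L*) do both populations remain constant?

H* ≈ 73.2, L* ≈ 29.7

Set dL/dt = 0 with L > 0: 0.00929H - 0.68 = 0, so H* = 0.68/0.00929 = 73.2.
Set dH/dt = 0 with H > 0: 0.711 - 0.0239L = 0, so L* = 0.711/0.0239 = 29.7.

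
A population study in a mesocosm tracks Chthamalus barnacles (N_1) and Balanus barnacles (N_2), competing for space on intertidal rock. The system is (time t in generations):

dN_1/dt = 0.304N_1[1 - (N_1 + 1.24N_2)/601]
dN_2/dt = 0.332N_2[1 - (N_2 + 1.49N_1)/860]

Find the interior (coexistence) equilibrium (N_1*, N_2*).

Setting both brackets to zero gives the nullclines N_1 + 1.24N_2 = 601 and 1.49N_1 + N_2 = 860.
Substituting N_2 = 860 - 1.49N_1 into the first: N_1(1 - 1.24·1.49) = 601 - 1.24·860.
So N_1* = -465/-0.848 = 549, and then N_2* = 860 - 1.49·549 = 41.9.

N_1* ≈ 549, N_2* ≈ 41.9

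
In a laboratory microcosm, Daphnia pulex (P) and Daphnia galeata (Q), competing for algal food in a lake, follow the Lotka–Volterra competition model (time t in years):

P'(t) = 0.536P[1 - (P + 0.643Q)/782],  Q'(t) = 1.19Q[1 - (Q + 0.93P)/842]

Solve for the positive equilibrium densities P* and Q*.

Setting both brackets to zero gives the nullclines P + 0.643Q = 782 and 0.93P + Q = 842.
Substituting Q = 842 - 0.93P into the first: P(1 - 0.643·0.93) = 782 - 0.643·842.
So P* = 241/0.402 = 598, and then Q* = 842 - 0.93·598 = 285.

P* ≈ 598, Q* ≈ 285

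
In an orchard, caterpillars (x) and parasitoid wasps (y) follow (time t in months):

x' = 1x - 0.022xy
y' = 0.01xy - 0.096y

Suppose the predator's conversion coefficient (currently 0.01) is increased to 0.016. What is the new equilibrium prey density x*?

x* ≈ 6

At the interior fixed point, setting dy/dt = 0 with y > 0 fixes x* = (predator death rate)/(xy coefficient) — independent of the other coefficients.
With the change, x* = 0.096/0.016 = 6; it falls from 9.6.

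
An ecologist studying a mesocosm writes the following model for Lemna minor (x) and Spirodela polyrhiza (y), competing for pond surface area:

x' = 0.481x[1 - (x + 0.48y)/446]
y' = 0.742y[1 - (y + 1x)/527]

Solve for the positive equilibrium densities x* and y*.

Setting both brackets to zero gives the nullclines x + 0.48y = 446 and 1x + y = 527.
Substituting y = 527 - 1x into the first: x(1 - 0.48·1) = 446 - 0.48·527.
So x* = 193/0.52 = 371, and then y* = 527 - 1·371 = 156.

x* ≈ 371, y* ≈ 156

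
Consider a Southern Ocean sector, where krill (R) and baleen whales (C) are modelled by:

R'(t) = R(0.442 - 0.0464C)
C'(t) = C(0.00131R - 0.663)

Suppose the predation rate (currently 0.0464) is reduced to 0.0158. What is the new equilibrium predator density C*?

At the interior fixed point, setting dR/dt = 0 with R > 0 fixes C* = (prey growth rate)/(RC coefficient) — independent of the other coefficients.
With the change, C* = 0.442/0.0158 = 28; it rises from 9.53.

C* ≈ 28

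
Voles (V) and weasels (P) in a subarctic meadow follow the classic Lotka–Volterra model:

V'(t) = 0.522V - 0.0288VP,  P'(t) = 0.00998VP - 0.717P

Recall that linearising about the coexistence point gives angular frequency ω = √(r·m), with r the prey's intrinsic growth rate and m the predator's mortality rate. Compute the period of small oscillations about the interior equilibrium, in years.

T ≈ 10.3 years

Here r = 0.522 and m = 0.717, so r·m = 0.374.
ω = √0.374 = 0.612 per year, hence T = 2π/ω ≈ 10.3 years.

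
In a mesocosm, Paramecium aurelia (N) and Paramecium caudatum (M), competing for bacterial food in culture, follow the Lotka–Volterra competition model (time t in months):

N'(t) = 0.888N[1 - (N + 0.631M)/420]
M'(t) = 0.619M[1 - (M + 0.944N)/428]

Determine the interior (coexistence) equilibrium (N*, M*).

Setting both brackets to zero gives the nullclines N + 0.631M = 420 and 0.944N + M = 428.
Substituting M = 428 - 0.944N into the first: N(1 - 0.631·0.944) = 420 - 0.631·428.
So N* = 150/0.404 = 371, and then M* = 428 - 0.944·371 = 78.

N* ≈ 371, M* ≈ 78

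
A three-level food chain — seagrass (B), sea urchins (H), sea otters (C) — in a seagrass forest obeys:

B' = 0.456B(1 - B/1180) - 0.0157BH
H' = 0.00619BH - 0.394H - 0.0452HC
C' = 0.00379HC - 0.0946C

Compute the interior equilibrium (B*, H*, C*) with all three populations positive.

From dC/dt = 0: 0.00379H* = 0.0946, so H* = 25.
From dB/dt = 0: 0.456(1 - B*/1180) = 0.0157·25, giving B* = 1180·(1 - 0.859) = 166.
From dH/dt = 0: 0.00619·166 - 0.394 = 0.0452C*, so C* = 0.633/0.0452 = 14.

B* ≈ 166, H* ≈ 25, C* ≈ 14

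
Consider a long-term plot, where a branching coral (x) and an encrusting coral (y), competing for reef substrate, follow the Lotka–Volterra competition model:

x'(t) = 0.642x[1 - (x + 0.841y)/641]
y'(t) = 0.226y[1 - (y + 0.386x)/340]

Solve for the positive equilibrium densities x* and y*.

x* ≈ 526, y* ≈ 137

Setting both brackets to zero gives the nullclines x + 0.841y = 641 and 0.386x + y = 340.
Substituting y = 340 - 0.386x into the first: x(1 - 0.841·0.386) = 641 - 0.841·340.
So x* = 355/0.675 = 526, and then y* = 340 - 0.386·526 = 137.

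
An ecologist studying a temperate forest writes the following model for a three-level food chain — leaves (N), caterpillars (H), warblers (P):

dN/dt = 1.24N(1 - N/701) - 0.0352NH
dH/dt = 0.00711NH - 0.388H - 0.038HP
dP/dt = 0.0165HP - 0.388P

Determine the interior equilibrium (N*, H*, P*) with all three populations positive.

From dP/dt = 0: 0.0165H* = 0.388, so H* = 23.5.
From dN/dt = 0: 1.24(1 - N*/701) = 0.0352·23.5, giving N* = 701·(1 - 0.668) = 233.
From dH/dt = 0: 0.00711·233 - 0.388 = 0.038P*, so P* = 1.27/0.038 = 33.4.

N* ≈ 233, H* ≈ 23.5, P* ≈ 33.4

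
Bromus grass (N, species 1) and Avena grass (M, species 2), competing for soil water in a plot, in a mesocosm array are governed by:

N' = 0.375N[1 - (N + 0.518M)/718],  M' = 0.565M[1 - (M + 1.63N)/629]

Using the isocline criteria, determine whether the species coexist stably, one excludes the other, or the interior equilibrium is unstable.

species 1 excludes species 2

Compare the nullcline intercepts: K1/α12 = 718/0.518 = 1390 > K2 = 629; K2/α21 = 629/1.63 = 386 < K1 = 718.
Since the inequalities point opposite ways, species 1 can invade but species 2 cannot.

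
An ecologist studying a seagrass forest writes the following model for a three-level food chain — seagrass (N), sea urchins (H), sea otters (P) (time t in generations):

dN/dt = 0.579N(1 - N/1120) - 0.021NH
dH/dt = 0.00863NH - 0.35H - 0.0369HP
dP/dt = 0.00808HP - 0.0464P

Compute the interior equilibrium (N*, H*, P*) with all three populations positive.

N* ≈ 887, H* ≈ 5.74, P* ≈ 198

From dP/dt = 0: 0.00808H* = 0.0464, so H* = 5.74.
From dN/dt = 0: 0.579(1 - N*/1120) = 0.021·5.74, giving N* = 1120·(1 - 0.208) = 887.
From dH/dt = 0: 0.00863·887 - 0.35 = 0.0369P*, so P* = 7.3/0.0369 = 198.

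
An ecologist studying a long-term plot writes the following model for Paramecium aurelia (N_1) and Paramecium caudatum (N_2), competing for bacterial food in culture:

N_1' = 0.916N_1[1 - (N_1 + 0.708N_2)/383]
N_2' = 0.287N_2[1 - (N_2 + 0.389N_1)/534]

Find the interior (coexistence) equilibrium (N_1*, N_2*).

Setting both brackets to zero gives the nullclines N_1 + 0.708N_2 = 383 and 0.389N_1 + N_2 = 534.
Substituting N_2 = 534 - 0.389N_1 into the first: N_1(1 - 0.708·0.389) = 383 - 0.708·534.
So N_1* = 4.93/0.725 = 6.8, and then N_2* = 534 - 0.389·6.8 = 531.

N_1* ≈ 6.8, N_2* ≈ 531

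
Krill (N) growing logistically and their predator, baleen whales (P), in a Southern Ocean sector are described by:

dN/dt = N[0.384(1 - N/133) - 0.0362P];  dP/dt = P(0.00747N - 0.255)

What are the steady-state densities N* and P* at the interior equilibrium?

N* ≈ 34.1, P* ≈ 7.89

From dP/dt = 0 with P > 0: 0.00747N* = 0.255, so N* = 34.1.
Substitute into dN/dt = 0: 0.384(1 - 34.1/133) = 0.0362P*.
The bracket is 0.743, giving P* = 0.285/0.0362 = 7.89.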